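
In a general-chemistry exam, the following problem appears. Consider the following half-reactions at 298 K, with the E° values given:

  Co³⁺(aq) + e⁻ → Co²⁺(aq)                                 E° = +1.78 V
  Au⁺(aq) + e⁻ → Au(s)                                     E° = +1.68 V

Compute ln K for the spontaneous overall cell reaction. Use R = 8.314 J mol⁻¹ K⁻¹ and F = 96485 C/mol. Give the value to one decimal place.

3.9

Cathode: Co³⁺/Co²⁺; anode: Au⁺/Au. E°cell = (+1.78) − (+1.68) = +0.10 V, with n = 1.
ΔG° = −nFE° = −RT ln K, so ln K = nFE°/(RT) = (1)(96485)(+0.10) / ((8.314)(298)) = 3.894.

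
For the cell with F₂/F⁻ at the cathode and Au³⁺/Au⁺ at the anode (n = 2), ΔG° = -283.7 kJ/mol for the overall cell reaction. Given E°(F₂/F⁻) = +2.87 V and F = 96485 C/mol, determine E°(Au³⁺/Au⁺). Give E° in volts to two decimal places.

+1.40 V

E°cell = −ΔG°/(nF) = −(-283.7×10³)/((2)(96485)) = +1.470 V.
Since F₂/F⁻ is the cathode and Au³⁺/Au⁺ the anode, E°cell = E°(F₂/F⁻) − E°(Au³⁺/Au⁺).
So E°(Au³⁺/Au⁺) = E°(F₂/F⁻) − E°cell = (+2.87) − (+1.470) = +1.40 V.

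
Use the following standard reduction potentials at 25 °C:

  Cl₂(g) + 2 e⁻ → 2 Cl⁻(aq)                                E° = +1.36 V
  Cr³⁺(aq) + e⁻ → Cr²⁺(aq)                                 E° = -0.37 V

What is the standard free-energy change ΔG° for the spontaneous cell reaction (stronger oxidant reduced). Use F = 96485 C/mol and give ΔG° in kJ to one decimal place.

-333.8 kJ

Cl₂/Cl⁻ (E° = +1.36 V) is the cathode; Cr³⁺/Cr²⁺ (E° = -0.37 V) is the anode, so E°cell = +1.73 V.
Balancing electrons gives n = 2 (lcm of 2 and 1).
ΔG° = −nFE° = −(2)(96485)(+1.73) = -333,838 J = -333.8 kJ.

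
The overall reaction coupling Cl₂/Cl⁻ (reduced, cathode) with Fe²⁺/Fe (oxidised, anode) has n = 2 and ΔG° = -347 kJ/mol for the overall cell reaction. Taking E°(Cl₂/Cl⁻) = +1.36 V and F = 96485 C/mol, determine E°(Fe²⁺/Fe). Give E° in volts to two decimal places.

E°cell = −ΔG°/(nF) = −(-347×10³)/((2)(96485)) = +1.798 V.
Since Cl₂/Cl⁻ is the cathode and Fe²⁺/Fe the anode, E°cell = E°(Cl₂/Cl⁻) − E°(Fe²⁺/Fe).
So E°(Fe²⁺/Fe) = E°(Cl₂/Cl⁻) − E°cell = (+1.36) − (+1.798) = -0.44 V.

-0.44 V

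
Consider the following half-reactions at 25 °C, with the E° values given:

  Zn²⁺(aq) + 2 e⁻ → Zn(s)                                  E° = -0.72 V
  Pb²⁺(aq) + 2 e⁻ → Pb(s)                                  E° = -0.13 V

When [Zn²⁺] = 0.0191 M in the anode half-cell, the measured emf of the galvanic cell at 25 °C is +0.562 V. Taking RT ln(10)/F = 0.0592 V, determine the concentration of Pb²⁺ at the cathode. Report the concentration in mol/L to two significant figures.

Pb²⁺/Pb is the cathode, Zn²⁺/Zn the anode: E°cell = +0.59 V, n = 2.
Overall reaction: Pb²⁺(aq) + Zn(s) → Pb(s) + Zn²⁺(aq); Q = [Zn²⁺]^1/[Pb²⁺]^1.
From E = E° − (0.0592/n) log Q: log Q = (E° − E)·n/0.0592 = (+0.59 − (+0.562))·2/0.0592 = 0.9459.
So 1·log[Pb²⁺] = 1·log(0.0191) − log Q = -1.7190 − (0.9459) = -2.6649; [Pb²⁺] = 10^(-2.6649) ≈ 0.0022 M.

0.0022 M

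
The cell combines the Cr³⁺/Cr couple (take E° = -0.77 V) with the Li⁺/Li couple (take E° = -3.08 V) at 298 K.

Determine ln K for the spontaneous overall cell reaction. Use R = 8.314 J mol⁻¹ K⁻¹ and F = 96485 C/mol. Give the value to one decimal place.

Cathode: Cr³⁺/Cr; anode: Li⁺/Li. E°cell = (-0.77) − (-3.08) = +2.31 V, with n = 3.
ΔG° = −nFE° = −RT ln K, so ln K = nFE°/(RT) = (3)(96485)(+2.31) / ((8.314)(298)) = 269.878.

269.9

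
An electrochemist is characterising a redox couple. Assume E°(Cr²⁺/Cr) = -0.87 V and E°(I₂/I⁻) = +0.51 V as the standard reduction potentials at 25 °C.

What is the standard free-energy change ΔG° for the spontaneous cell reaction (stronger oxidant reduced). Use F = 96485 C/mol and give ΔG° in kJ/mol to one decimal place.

-266.3 kJ/mol

I₂/I⁻ (E° = +0.51 V) is the cathode; Cr²⁺/Cr (E° = -0.87 V) is the anode, so E°cell = +1.38 V.
Balancing electrons gives n = 2 (lcm of 2 and 2).
ΔG° = −nFE° = −(2)(96485)(+1.38) = -266,299 J = -266.3 kJ/mol.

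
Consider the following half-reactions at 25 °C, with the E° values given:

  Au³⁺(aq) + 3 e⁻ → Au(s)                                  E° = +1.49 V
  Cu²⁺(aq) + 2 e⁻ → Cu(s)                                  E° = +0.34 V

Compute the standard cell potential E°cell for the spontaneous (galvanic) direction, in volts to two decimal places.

+1.15 V

The Au³⁺/Au couple has the higher reduction potential, so it is the cathode; Cu²⁺/Cu is oxidised at the anode.
E°cell = E°(cathode) − E°(anode) = (+1.49) − (+0.34) = +1.15 V.
Since E°cell > 0, the reaction is spontaneous under standard conditions.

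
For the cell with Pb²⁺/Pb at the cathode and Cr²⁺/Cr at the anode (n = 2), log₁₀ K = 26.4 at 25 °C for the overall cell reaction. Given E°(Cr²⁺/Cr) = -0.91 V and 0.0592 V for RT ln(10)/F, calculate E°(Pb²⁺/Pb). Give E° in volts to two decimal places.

E°cell = (0.0592/n)·log K = (0.0592/2)(26.4) = +0.781 V.
Since Pb²⁺/Pb is the cathode and Cr²⁺/Cr the anode, E°cell = E°(Pb²⁺/Pb) − E°(Cr²⁺/Cr).
So E°(Pb²⁺/Pb) = E°cell + E°(Cr²⁺/Cr) = +0.781 + (-0.91) = -0.13 V.

-0.13 V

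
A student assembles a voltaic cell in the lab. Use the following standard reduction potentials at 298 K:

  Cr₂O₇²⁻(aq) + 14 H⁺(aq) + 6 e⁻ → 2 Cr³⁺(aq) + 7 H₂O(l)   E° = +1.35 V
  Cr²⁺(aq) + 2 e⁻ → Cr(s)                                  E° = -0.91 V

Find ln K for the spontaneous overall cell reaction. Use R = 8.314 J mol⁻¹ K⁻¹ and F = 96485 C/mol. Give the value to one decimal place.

528.1

Cathode: Cr₂O₇²⁻/Cr³⁺; anode: Cr²⁺/Cr. E°cell = (+1.35) − (-0.91) = +2.26 V, with n = 6.
ΔG° = −nFE° = −RT ln K, so ln K = nFE°/(RT) = (6)(96485)(+2.26) / ((8.314)(298)) = 528.072.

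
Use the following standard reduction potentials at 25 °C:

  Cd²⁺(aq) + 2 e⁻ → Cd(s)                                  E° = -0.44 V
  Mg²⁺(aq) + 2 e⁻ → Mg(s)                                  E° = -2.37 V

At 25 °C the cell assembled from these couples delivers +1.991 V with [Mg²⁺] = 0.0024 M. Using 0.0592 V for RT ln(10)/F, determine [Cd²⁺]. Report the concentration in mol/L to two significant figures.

Cd²⁺/Cd is the cathode, Mg²⁺/Mg the anode: E°cell = +1.93 V, n = 2.
Overall reaction: Cd²⁺(aq) + Mg(s) → Cd(s) + Mg²⁺(aq); Q = [Mg²⁺]^1/[Cd²⁺]^1.
From E = E° − (0.0592/n) log Q: log Q = (E° − E)·n/0.0592 = (+1.93 − (+1.991))·2/0.0592 = -2.0608.
So 1·log[Cd²⁺] = 1·log(0.0024) − log Q = -2.6198 − (-2.0608) = -0.5590; [Cd²⁺] = 10^(-0.5590) ≈ 0.28 M.

0.28 M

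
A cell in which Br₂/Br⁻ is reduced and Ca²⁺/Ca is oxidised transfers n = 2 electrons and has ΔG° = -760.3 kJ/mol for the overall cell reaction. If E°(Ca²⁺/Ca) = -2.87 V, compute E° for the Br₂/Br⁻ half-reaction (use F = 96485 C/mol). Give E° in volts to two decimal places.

E°cell = −ΔG°/(nF) = −(-760.3×10³)/((2)(96485)) = +3.940 V.
Since Br₂/Br⁻ is the cathode and Ca²⁺/Ca the anode, E°cell = E°(Br₂/Br⁻) − E°(Ca²⁺/Ca).
So E°(Br₂/Br⁻) = E°cell + E°(Ca²⁺/Ca) = +3.940 + (-2.87) = +1.07 V.

+1.07 V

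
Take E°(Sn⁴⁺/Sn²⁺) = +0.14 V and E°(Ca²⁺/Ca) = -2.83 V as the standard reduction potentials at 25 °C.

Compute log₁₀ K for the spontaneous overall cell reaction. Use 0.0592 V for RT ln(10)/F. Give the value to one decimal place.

Cathode: Sn⁴⁺/Sn²⁺; anode: Ca²⁺/Ca. E°cell = +2.97 V, n = 2.
log K = nE°cell / 0.0592 = (2)(+2.97) / 0.0592 = 100.3.

100.3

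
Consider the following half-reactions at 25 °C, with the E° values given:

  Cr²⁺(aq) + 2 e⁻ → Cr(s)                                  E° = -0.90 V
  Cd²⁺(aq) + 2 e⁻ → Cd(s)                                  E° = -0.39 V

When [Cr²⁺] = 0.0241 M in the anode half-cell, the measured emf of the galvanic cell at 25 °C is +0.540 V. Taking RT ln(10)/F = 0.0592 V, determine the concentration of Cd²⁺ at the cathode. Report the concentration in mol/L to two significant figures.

0.25 M

Cd²⁺/Cd is the cathode, Cr²⁺/Cr the anode: E°cell = +0.51 V, n = 2.
Overall reaction: Cd²⁺(aq) + Cr(s) → Cd(s) + Cr²⁺(aq); Q = [Cr²⁺]^1/[Cd²⁺]^1.
From E = E° − (0.0592/n) log Q: log Q = (E° − E)·n/0.0592 = (+0.51 − (+0.540))·2/0.0592 = -1.0135.
So 1·log[Cd²⁺] = 1·log(0.0241) − log Q = -1.6180 − (-1.0135) = -0.6045; [Cd²⁺] = 10^(-0.6045) ≈ 0.25 M.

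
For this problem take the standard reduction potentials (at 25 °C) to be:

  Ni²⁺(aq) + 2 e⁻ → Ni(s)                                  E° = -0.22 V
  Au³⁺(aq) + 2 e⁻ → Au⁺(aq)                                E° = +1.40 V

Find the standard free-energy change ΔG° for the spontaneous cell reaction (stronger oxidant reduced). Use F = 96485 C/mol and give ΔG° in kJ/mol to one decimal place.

-312.6 kJ/mol

Au³⁺/Au⁺ (E° = +1.40 V) is the cathode; Ni²⁺/Ni (E° = -0.22 V) is the anode, so E°cell = +1.62 V.
Balancing electrons gives n = 2 (lcm of 2 and 2).
ΔG° = −nFE° = −(2)(96485)(+1.62) = -312,611 J = -312.6 kJ/mol.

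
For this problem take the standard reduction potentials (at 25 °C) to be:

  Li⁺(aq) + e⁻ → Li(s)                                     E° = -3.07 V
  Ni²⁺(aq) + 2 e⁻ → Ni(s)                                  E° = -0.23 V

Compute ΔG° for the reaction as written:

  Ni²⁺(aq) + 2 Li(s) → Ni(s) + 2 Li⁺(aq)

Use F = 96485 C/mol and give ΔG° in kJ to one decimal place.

As written, Ni²⁺/Ni is reduced (cathode) and Li⁺/Li is oxidised (anode), so E°cell = (-0.23) − (-3.07) = +2.84 V.
Balancing electrons gives n = 2.
ΔG° = −nFE° = −(2)(96485)(+2.84) = -548,035 J = -548.0 kJ.

-548.0 kJ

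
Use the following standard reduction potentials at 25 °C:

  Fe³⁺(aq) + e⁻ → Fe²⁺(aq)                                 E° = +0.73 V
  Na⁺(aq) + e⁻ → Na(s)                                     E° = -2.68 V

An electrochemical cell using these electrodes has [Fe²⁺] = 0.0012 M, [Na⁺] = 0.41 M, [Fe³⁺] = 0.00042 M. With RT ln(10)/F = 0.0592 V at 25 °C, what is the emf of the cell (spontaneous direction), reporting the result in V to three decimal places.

+3.406 V

Fe³⁺/Fe²⁺ is the cathode (higher E°), Na⁺/Na the anode: E°cell = +0.73 − (-2.68) = +3.41 V, n = 1.
Overall: Fe³⁺(aq) + Na(s) → Fe²⁺(aq) + Na⁺(aq)
Q = [Fe²⁺]·[Na⁺] / ([Fe³⁺]); log Q = 0.069.
E = E° − (0.0592/n) log Q = +3.41 − (0.0592/1)(0.069) = +3.406 V.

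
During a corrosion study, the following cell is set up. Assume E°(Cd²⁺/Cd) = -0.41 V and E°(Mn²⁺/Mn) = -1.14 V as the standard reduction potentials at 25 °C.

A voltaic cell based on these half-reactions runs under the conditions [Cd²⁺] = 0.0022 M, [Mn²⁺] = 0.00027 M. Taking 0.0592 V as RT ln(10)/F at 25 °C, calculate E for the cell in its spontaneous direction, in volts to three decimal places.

Cd²⁺/Cd is the cathode (higher E°), Mn²⁺/Mn the anode: E°cell = -0.41 − (-1.14) = +0.73 V, n = 2.
Overall: Cd²⁺(aq) + Mn(s) → Cd(s) + Mn²⁺(aq)
Q = [Mn²⁺] / ([Cd²⁺]); log Q = -0.911.
E = E° − (0.0592/n) log Q = +0.73 − (0.0592/2)(-0.911) = +0.757 V.

+0.757 V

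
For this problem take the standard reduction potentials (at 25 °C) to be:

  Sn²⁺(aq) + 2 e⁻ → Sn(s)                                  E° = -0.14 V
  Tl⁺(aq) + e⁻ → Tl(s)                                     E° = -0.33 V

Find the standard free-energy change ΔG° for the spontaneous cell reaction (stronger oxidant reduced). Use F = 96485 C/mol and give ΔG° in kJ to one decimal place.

Sn²⁺/Sn (E° = -0.14 V) is the cathode; Tl⁺/Tl (E° = -0.33 V) is the anode, so E°cell = +0.19 V.
Balancing electrons gives n = 2 (lcm of 2 and 1).
ΔG° = −nFE° = −(2)(96485)(+0.19) = -36,664 J = -36.7 kJ.

-36.7 kJ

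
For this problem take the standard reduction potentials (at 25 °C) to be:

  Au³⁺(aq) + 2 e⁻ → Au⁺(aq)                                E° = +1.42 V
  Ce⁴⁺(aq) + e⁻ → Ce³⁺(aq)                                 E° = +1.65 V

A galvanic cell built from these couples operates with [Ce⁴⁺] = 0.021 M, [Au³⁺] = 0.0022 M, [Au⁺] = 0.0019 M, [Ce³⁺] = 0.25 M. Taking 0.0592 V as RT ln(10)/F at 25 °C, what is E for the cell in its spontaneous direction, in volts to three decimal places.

+0.164 V

Ce⁴⁺/Ce³⁺ is the cathode (higher E°), Au³⁺/Au⁺ the anode: E°cell = +1.65 − (+1.42) = +0.23 V, n = 2.
Overall: 2 Ce⁴⁺(aq) + Au⁺(aq) → 2 Ce³⁺(aq) + Au³⁺(aq)
Q = [Ce³⁺]^2·[Au³⁺] / ([Ce⁴⁺]^2·[Au⁺]); log Q = 2.215.
E = E° − (0.0592/n) log Q = +0.23 − (0.0592/2)(2.215) = +0.164 V.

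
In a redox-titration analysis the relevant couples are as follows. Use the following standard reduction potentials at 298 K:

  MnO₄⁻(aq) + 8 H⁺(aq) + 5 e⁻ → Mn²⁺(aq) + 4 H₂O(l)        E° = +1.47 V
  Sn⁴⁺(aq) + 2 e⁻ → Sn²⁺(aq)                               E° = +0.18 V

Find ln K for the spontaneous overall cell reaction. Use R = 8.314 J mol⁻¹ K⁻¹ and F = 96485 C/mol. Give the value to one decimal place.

502.4

Cathode: MnO₄⁻/Mn²⁺; anode: Sn⁴⁺/Sn²⁺. E°cell = (+1.47) − (+0.18) = +1.29 V, with n = 10.
ΔG° = −nFE° = −RT ln K, so ln K = nFE°/(RT) = (10)(96485)(+1.29) / ((8.314)(298)) = 502.369.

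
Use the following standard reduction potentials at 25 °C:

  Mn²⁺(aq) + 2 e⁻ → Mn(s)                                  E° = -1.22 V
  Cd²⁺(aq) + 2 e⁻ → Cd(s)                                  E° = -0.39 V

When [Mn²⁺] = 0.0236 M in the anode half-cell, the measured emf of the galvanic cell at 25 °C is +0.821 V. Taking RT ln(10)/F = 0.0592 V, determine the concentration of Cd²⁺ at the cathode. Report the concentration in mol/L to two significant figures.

0.012 M

Cd²⁺/Cd is the cathode, Mn²⁺/Mn the anode: E°cell = +0.83 V, n = 2.
Overall reaction: Cd²⁺(aq) + Mn(s) → Cd(s) + Mn²⁺(aq); Q = [Mn²⁺]^1/[Cd²⁺]^1.
From E = E° − (0.0592/n) log Q: log Q = (E° − E)·n/0.0592 = (+0.83 − (+0.821))·2/0.0592 = 0.3041.
So 1·log[Cd²⁺] = 1·log(0.0236) − log Q = -1.6271 − (0.3041) = -1.9312; [Cd²⁺] = 10^(-1.9312) ≈ 0.012 M.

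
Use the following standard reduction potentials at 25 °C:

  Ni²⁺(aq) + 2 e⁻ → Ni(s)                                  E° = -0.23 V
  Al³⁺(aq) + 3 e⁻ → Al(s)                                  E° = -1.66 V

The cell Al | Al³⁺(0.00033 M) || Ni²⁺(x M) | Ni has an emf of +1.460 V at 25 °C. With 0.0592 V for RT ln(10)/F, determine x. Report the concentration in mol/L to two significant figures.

0.049 M

Ni²⁺/Ni is the cathode, Al³⁺/Al the anode: E°cell = +1.43 V, n = 6.
Overall reaction: 3 Ni²⁺(aq) + 2 Al(s) → 3 Ni(s) + 2 Al³⁺(aq); Q = [Al³⁺]^2/[Ni²⁺]^3.
From E = E° − (0.0592/n) log Q: log Q = (E° − E)·n/0.0592 = (+1.43 − (+1.460))·6/0.0592 = -3.0405.
So 3·log[Ni²⁺] = 2·log(0.00033) − log Q = -6.9630 − (-3.0405) = -3.9225; log[Ni²⁺] = -3.9225 / 3 = -1.3075; [Ni²⁺] = 10^(-1.3075) ≈ 0.049 M.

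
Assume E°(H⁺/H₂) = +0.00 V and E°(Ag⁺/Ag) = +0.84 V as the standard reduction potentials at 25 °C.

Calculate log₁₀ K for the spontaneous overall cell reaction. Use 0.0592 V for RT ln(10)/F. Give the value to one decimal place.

28.4

Cathode: Ag⁺/Ag; anode: H⁺/H₂. E°cell = +0.84 V, n = 2.
log K = nE°cell / 0.0592 = (2)(+0.84) / 0.0592 = 28.4.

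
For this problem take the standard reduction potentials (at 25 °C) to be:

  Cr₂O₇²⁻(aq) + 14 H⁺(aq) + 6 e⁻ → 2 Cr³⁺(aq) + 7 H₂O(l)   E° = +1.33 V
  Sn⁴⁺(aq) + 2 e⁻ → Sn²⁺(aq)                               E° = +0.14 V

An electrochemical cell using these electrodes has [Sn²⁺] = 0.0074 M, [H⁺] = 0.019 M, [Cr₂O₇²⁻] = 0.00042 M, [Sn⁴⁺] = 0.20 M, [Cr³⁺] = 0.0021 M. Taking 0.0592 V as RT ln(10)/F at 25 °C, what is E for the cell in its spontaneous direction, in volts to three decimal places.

Cr₂O₇²⁻/Cr³⁺ is the cathode (higher E°), Sn⁴⁺/Sn²⁺ the anode: E°cell = +1.33 − (+0.14) = +1.19 V, n = 6.
Overall: Cr₂O₇²⁻(aq) + 14 H⁺(aq) + 3 Sn²⁺(aq) → 2 Cr³⁺(aq) + 7 H₂O(l) + 3 Sn⁴⁺(aq)
Q = [Cr³⁺]^2·[Sn⁴⁺]^3 / ([Cr₂O₇²⁻]·[H⁺]^14·[Sn²⁺]^3); log Q = 26.414.
E = E° − (0.0592/n) log Q = +1.19 − (0.0592/6)(26.414) = +0.929 V.

+0.929 V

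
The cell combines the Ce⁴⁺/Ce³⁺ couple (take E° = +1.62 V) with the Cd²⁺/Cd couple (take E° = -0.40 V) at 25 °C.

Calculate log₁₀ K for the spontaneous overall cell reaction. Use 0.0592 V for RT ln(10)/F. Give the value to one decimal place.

68.2

Cathode: Ce⁴⁺/Ce³⁺; anode: Cd²⁺/Cd. E°cell = +2.02 V, n = 2.
log K = nE°cell / 0.0592 = (2)(+2.02) / 0.0592 = 68.2.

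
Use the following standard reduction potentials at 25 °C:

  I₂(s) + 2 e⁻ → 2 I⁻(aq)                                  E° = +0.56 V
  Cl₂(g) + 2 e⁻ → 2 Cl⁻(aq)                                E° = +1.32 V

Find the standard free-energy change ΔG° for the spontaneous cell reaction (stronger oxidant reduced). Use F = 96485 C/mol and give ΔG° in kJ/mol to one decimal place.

Cl₂/Cl⁻ (E° = +1.32 V) is the cathode; I₂/I⁻ (E° = +0.56 V) is the anode, so E°cell = +0.76 V.
Balancing electrons gives n = 2 (lcm of 2 and 2).
ΔG° = −nFE° = −(2)(96485)(+0.76) = -146,657 J = -146.7 kJ/mol.

-146.7 kJ/mol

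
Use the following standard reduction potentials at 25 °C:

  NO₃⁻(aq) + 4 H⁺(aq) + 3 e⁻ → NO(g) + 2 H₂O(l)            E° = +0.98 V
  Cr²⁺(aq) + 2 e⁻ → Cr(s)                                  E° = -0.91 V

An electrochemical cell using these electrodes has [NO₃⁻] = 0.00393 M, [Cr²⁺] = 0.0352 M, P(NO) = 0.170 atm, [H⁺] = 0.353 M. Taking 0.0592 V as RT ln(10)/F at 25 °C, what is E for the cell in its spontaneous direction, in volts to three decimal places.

+1.865 V

NO₃⁻/NO is the cathode (higher E°), Cr²⁺/Cr the anode: E°cell = +0.98 − (-0.91) = +1.89 V, n = 6.
Overall: 2 NO₃⁻(aq) + 8 H⁺(aq) + 3 Cr(s) → 2 NO(g) + 4 H₂O(l) + 3 Cr²⁺(aq)
Q = P(NO)^2·[Cr²⁺]^3 / ([NO₃⁻]^2·[H⁺]^8); log Q = 2.530.
E = E° − (0.0592/n) log Q = +1.89 − (0.0592/6)(2.530) = +1.865 V.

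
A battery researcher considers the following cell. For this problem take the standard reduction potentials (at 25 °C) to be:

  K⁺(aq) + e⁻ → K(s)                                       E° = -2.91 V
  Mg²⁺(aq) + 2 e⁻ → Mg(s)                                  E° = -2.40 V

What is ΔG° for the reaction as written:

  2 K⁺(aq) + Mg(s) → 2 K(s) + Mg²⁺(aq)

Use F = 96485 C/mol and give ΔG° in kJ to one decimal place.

+98.4 kJ

As written, K⁺/K is reduced (cathode) and Mg²⁺/Mg is oxidised (anode), so E°cell = (-2.91) − (-2.40) = -0.51 V.
Balancing electrons gives n = 2.
ΔG° = −nFE° = −(2)(96485)(-0.51) = 98,415 J = +98.4 kJ.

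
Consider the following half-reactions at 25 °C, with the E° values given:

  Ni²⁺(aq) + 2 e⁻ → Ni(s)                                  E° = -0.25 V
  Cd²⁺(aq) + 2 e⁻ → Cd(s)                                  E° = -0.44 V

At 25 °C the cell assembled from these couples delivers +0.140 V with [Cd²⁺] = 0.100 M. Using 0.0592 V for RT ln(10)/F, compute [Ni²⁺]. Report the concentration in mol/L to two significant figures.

Ni²⁺/Ni is the cathode, Cd²⁺/Cd the anode: E°cell = +0.19 V, n = 2.
Overall reaction: Ni²⁺(aq) + Cd(s) → Ni(s) + Cd²⁺(aq); Q = [Cd²⁺]^1/[Ni²⁺]^1.
From E = E° − (0.0592/n) log Q: log Q = (E° − E)·n/0.0592 = (+0.19 − (+0.140))·2/0.0592 = 1.6892.
So 1·log[Ni²⁺] = 1·log(0.1) − log Q = -1.0000 − (1.6892) = -2.6892; [Ni²⁺] = 10^(-2.6892) ≈ 0.0020 M.

0.0020 M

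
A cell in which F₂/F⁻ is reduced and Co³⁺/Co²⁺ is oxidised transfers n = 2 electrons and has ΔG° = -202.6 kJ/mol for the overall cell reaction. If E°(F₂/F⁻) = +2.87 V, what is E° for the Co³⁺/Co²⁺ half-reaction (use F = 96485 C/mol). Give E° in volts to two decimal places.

+1.82 V

E°cell = −ΔG°/(nF) = −(-202.6×10³)/((2)(96485)) = +1.050 V.
Since F₂/F⁻ is the cathode and Co³⁺/Co²⁺ the anode, E°cell = E°(F₂/F⁻) − E°(Co³⁺/Co²⁺).
So E°(Co³⁺/Co²⁺) = E°(F₂/F⁻) − E°cell = (+2.87) − (+1.050) = +1.82 V.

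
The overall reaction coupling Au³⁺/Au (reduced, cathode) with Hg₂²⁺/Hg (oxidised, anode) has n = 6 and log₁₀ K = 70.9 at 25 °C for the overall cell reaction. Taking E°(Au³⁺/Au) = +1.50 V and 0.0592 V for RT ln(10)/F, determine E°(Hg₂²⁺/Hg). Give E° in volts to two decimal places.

+0.80 V

E°cell = (0.0592/n)·log K = (0.0592/6)(70.9) = +0.700 V.
Since Au³⁺/Au is the cathode and Hg₂²⁺/Hg the anode, E°cell = E°(Au³⁺/Au) − E°(Hg₂²⁺/Hg).
So E°(Hg₂²⁺/Hg) = E°(Au³⁺/Au) − E°cell = (+1.50) − (+0.700) = +0.80 V.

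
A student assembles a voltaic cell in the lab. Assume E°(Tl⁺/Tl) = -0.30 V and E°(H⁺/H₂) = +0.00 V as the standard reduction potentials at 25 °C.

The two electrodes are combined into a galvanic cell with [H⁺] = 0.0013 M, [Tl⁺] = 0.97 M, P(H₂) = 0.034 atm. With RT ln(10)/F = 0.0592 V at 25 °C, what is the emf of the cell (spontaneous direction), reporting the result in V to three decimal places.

+0.173 V

H⁺/H₂ is the cathode (higher E°), Tl⁺/Tl the anode: E°cell = +0.00 − (-0.30) = +0.30 V, n = 2.
Overall: 2 H⁺(aq) + 2 Tl(s) → H₂(g) + 2 Tl⁺(aq)
Q = P(H₂)·[Tl⁺]^2 / ([H⁺]^2); log Q = 4.277.
E = E° − (0.0592/n) log Q = +0.30 − (0.0592/2)(4.277) = +0.173 V.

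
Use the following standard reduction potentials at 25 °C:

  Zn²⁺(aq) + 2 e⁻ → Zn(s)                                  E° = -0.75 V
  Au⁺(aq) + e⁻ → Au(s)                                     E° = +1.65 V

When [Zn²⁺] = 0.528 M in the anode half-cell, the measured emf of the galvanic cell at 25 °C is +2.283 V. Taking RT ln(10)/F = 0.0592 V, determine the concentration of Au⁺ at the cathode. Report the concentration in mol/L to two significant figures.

0.0077 M

Au⁺/Au is the cathode, Zn²⁺/Zn the anode: E°cell = +2.40 V, n = 2.
Overall reaction: 2 Au⁺(aq) + Zn(s) → 2 Au(s) + Zn²⁺(aq); Q = [Zn²⁺]^1/[Au⁺]^2.
From E = E° − (0.0592/n) log Q: log Q = (E° − E)·n/0.0592 = (+2.40 − (+2.283))·2/0.0592 = 3.9527.
So 2·log[Au⁺] = 1·log(0.528) − log Q = -0.2774 − (3.9527) = -4.2301; log[Au⁺] = -4.2301 / 2 = -2.1151; [Au⁺] = 10^(-2.1151) ≈ 0.0077 M.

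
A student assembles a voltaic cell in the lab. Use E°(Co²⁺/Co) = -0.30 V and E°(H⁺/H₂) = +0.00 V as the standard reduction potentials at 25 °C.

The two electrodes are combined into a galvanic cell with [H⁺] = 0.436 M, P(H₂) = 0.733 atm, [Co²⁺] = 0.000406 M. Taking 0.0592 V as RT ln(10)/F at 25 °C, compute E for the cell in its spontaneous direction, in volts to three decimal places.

H⁺/H₂ is the cathode (higher E°), Co²⁺/Co the anode: E°cell = +0.00 − (-0.30) = +0.30 V, n = 2.
Overall: 2 H⁺(aq) + Co(s) → H₂(g) + Co²⁺(aq)
Q = P(H₂)·[Co²⁺] / ([H⁺]^2); log Q = -2.805.
E = E° − (0.0592/n) log Q = +0.30 − (0.0592/2)(-2.805) = +0.383 V.

+0.383 V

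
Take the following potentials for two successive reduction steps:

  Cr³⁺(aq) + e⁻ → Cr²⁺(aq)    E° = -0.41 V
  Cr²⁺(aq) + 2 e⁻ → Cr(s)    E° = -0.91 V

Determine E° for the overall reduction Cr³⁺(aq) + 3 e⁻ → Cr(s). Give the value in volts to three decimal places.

-0.743 V

Since ΔG° = −nFE° is additive over sequential reductions, n₃E°₃ = n₁E°₁ + n₂E°₂.
E°₃ = (1×-0.41 + 2×-0.91) / 3 = (-2.230) / 3 = -0.743 V.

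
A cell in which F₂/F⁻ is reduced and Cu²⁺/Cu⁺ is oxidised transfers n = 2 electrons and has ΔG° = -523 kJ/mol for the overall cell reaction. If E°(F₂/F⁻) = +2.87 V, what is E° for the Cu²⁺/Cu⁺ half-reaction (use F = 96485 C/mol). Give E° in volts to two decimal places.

+0.16 V

E°cell = −ΔG°/(nF) = −(-523×10³)/((2)(96485)) = +2.710 V.
Since F₂/F⁻ is the cathode and Cu²⁺/Cu⁺ the anode, E°cell = E°(F₂/F⁻) − E°(Cu²⁺/Cu⁺).
So E°(Cu²⁺/Cu⁺) = E°(F₂/F⁻) − E°cell = (+2.87) − (+2.710) = +0.16 V.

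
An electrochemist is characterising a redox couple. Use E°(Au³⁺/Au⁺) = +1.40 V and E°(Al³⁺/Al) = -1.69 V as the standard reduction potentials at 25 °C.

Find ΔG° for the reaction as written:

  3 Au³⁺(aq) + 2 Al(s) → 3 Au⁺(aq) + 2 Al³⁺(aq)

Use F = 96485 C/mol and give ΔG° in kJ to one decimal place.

-1788.8 kJ

As written, Au³⁺/Au⁺ is reduced (cathode) and Al³⁺/Al is oxidised (anode), so E°cell = (+1.40) − (-1.69) = +3.09 V.
Balancing electrons gives n = 6.
ΔG° = −nFE° = −(6)(96485)(+3.09) = -1,788,832 J = -1788.8 kJ.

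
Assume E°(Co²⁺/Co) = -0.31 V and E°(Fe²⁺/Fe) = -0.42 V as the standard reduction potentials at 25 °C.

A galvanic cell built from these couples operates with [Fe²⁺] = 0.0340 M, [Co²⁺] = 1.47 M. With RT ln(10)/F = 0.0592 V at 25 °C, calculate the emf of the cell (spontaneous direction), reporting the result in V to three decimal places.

Co²⁺/Co is the cathode (higher E°), Fe²⁺/Fe the anode: E°cell = -0.31 − (-0.42) = +0.11 V, n = 2.
Overall: Co²⁺(aq) + Fe(s) → Co(s) + Fe²⁺(aq)
Q = [Fe²⁺] / ([Co²⁺]); log Q = -1.636.
E = E° − (0.0592/n) log Q = +0.11 − (0.0592/2)(-1.636) = +0.158 V.

+0.158 V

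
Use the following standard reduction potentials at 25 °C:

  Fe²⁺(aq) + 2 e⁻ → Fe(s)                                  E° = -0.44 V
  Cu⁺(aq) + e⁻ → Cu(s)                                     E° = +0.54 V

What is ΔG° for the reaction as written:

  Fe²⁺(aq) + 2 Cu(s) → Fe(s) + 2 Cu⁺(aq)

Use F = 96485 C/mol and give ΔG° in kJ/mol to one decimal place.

+189.1 kJ/mol

As written, Fe²⁺/Fe is reduced (cathode) and Cu⁺/Cu is oxidised (anode), so E°cell = (-0.44) − (+0.54) = -0.98 V.
Balancing electrons gives n = 2.
ΔG° = −nFE° = −(2)(96485)(-0.98) = 189,111 J = +189.1 kJ/mol.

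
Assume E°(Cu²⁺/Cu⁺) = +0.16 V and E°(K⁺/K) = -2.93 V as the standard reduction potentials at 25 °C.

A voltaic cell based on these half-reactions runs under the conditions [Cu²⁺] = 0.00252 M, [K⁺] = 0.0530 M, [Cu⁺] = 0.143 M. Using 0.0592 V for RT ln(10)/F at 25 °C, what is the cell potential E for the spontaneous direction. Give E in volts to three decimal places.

+3.062 V

Cu²⁺/Cu⁺ is the cathode (higher E°), K⁺/K the anode: E°cell = +0.16 − (-2.93) = +3.09 V, n = 1.
Overall: Cu²⁺(aq) + K(s) → Cu⁺(aq) + K⁺(aq)
Q = [Cu⁺]·[K⁺] / ([Cu²⁺]); log Q = 0.478.
E = E° − (0.0592/n) log Q = +3.09 − (0.0592/1)(0.478) = +3.062 V.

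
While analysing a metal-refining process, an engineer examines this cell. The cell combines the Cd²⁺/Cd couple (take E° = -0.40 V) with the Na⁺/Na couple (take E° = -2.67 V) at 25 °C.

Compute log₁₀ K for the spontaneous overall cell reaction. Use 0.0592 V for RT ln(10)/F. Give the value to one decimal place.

Cathode: Cd²⁺/Cd; anode: Na⁺/Na. E°cell = +2.27 V, n = 2.
log K = nE°cell / 0.0592 = (2)(+2.27) / 0.0592 = 76.7.

76.7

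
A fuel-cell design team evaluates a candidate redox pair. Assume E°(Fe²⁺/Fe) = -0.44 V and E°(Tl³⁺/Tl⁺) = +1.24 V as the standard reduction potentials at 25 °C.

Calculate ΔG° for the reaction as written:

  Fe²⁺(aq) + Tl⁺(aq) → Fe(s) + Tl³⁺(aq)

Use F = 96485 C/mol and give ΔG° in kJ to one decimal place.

+324.2 kJ

As written, Fe²⁺/Fe is reduced (cathode) and Tl³⁺/Tl⁺ is oxidised (anode), so E°cell = (-0.44) − (+1.24) = -1.68 V.
Balancing electrons gives n = 2.
ΔG° = −nFE° = −(2)(96485)(-1.68) = 324,190 J = +324.2 kJ.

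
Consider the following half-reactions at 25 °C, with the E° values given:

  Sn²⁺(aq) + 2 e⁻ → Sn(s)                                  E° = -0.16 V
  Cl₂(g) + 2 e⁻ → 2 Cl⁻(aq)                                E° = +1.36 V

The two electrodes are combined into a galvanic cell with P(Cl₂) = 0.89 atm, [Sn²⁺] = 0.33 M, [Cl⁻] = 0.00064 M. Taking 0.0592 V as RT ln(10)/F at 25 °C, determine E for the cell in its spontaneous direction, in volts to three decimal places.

Cl₂/Cl⁻ is the cathode (higher E°), Sn²⁺/Sn the anode: E°cell = +1.36 − (-0.16) = +1.52 V, n = 2.
Overall: Cl₂(g) + Sn(s) → 2 Cl⁻(aq) + Sn²⁺(aq)
Q = [Cl⁻]^2·[Sn²⁺] / (P(Cl₂)); log Q = -6.819.
E = E° − (0.0592/n) log Q = +1.52 − (0.0592/2)(-6.819) = +1.722 V.

+1.722 V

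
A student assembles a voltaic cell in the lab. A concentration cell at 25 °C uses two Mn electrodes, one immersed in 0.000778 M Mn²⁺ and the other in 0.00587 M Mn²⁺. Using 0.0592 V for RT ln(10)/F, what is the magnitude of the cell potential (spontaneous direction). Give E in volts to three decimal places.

For a concentration cell E°cell = 0. The 0.00587 M side is the cathode (reduction is favoured where [Mn²⁺] is higher).
With n = 2, E = −(0.0592/2) log([Mn²⁺]ₐₙ/[Mn²⁺]꜀ₐₜ) = −(0.0592/2) log(0.000778/0.00587) = −(0.0592/2)(-0.878) = +0.026 V.

+0.026 V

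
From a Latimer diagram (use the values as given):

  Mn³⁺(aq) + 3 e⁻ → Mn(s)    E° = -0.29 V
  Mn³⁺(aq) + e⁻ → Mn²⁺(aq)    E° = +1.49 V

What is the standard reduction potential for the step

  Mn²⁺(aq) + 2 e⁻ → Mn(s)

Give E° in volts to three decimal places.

-1.180 V

Sequential free energies add, so n₃E°₃ = n₁E°₁ + n₂E°₂.
With n₃ = 3, and the known step contributing 1×(+1.49) V, the unknown satisfies 2·E° = 3×(-0.29) − 1×(+1.49) = -2.360.
E° = -2.360 / 2 = -1.180 V.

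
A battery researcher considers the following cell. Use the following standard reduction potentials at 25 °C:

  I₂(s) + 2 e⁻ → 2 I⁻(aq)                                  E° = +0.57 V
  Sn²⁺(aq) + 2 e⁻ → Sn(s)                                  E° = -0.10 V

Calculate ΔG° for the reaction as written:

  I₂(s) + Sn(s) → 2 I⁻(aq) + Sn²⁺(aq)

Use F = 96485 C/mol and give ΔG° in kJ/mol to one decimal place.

As written, I₂/I⁻ is reduced (cathode) and Sn²⁺/Sn is oxidised (anode), so E°cell = (+0.57) − (-0.10) = +0.67 V.
Balancing electrons gives n = 2.
ΔG° = −nFE° = −(2)(96485)(+0.67) = -129,290 J = -129.3 kJ/mol.

-129.3 kJ/mol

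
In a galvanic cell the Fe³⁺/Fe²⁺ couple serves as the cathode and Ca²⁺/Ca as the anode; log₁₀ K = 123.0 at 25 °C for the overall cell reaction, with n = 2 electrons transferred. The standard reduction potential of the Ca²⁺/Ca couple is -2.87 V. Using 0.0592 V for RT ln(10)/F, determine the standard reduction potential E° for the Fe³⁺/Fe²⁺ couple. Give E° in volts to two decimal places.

E°cell = (0.0592/n)·log K = (0.0592/2)(123.0) = +3.641 V.
Since Fe³⁺/Fe²⁺ is the cathode and Ca²⁺/Ca the anode, E°cell = E°(Fe³⁺/Fe²⁺) − E°(Ca²⁺/Ca).
So E°(Fe³⁺/Fe²⁺) = E°cell + E°(Ca²⁺/Ca) = +3.641 + (-2.87) = +0.77 V.

+0.77 V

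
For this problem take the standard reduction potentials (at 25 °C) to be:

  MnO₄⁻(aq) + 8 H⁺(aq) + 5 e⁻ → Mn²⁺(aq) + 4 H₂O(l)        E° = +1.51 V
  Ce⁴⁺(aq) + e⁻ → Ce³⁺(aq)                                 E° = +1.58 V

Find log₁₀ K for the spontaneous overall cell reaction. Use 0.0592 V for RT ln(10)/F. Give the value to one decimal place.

Cathode: Ce⁴⁺/Ce³⁺; anode: MnO₄⁻/Mn²⁺. E°cell = +0.07 V, n = 5.
log K = nE°cell / 0.0592 = (5)(+0.07) / 0.0592 = 5.9.

5.9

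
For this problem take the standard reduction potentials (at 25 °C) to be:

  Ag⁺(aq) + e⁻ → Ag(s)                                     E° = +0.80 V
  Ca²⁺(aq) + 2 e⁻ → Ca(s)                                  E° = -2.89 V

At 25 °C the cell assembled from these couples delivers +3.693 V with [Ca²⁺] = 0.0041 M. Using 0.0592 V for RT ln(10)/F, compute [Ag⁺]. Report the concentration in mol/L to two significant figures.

0.072 M

Ag⁺/Ag is the cathode, Ca²⁺/Ca the anode: E°cell = +3.69 V, n = 2.
Overall reaction: 2 Ag⁺(aq) + Ca(s) → 2 Ag(s) + Ca²⁺(aq); Q = [Ca²⁺]^1/[Ag⁺]^2.
From E = E° − (0.0592/n) log Q: log Q = (E° − E)·n/0.0592 = (+3.69 − (+3.693))·2/0.0592 = -0.1014.
So 2·log[Ag⁺] = 1·log(0.0041) − log Q = -2.3872 − (-0.1014) = -2.2858; log[Ag⁺] = -2.2858 / 2 = -1.1429; [Ag⁺] = 10^(-1.1429) ≈ 0.072 M.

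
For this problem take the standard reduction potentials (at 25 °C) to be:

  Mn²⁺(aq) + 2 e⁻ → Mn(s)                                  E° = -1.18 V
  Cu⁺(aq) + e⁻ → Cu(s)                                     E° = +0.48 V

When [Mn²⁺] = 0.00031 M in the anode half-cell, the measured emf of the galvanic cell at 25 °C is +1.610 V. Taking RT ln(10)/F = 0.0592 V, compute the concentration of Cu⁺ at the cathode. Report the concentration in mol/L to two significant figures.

Cu⁺/Cu is the cathode, Mn²⁺/Mn the anode: E°cell = +1.66 V, n = 2.
Overall reaction: 2 Cu⁺(aq) + Mn(s) → 2 Cu(s) + Mn²⁺(aq); Q = [Mn²⁺]^1/[Cu⁺]^2.
From E = E° − (0.0592/n) log Q: log Q = (E° − E)·n/0.0592 = (+1.66 − (+1.610))·2/0.0592 = 1.6892.
So 2·log[Cu⁺] = 1·log(0.00031) − log Q = -3.5086 − (1.6892) = -5.1978; log[Cu⁺] = -5.1978 / 2 = -2.5989; [Cu⁺] = 10^(-2.5989) ≈ 0.0025 M.

0.0025 M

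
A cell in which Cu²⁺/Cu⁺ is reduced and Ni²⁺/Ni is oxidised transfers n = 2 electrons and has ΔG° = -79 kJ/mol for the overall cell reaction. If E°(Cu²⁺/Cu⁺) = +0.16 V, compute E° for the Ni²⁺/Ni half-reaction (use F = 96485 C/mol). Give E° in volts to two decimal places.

-0.25 V

E°cell = −ΔG°/(nF) = −(-79×10³)/((2)(96485)) = +0.409 V.
Since Cu²⁺/Cu⁺ is the cathode and Ni²⁺/Ni the anode, E°cell = E°(Cu²⁺/Cu⁺) − E°(Ni²⁺/Ni).
So E°(Ni²⁺/Ni) = E°(Cu²⁺/Cu⁺) − E°cell = (+0.16) − (+0.409) = -0.25 V.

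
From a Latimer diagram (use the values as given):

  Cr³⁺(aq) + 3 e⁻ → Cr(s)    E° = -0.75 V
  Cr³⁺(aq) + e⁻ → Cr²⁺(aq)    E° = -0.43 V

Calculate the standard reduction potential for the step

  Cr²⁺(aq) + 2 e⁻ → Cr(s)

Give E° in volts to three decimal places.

-0.910 V

Sequential free energies add, so n₃E°₃ = n₁E°₁ + n₂E°₂.
With n₃ = 3, and the known step contributing 1×(-0.43) V, the unknown satisfies 2·E° = 3×(-0.75) − 1×(-0.43) = -1.820.
E° = -1.820 / 2 = -0.910 V.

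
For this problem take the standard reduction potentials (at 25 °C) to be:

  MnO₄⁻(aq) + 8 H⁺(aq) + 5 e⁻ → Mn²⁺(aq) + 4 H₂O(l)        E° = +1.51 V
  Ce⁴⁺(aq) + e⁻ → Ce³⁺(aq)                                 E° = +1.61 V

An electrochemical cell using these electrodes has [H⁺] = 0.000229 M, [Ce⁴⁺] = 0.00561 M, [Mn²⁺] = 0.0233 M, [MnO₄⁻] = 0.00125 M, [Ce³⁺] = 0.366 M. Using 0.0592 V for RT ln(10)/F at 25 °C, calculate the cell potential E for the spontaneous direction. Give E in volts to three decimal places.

+0.352 V

Ce⁴⁺/Ce³⁺ is the cathode (higher E°), MnO₄⁻/Mn²⁺ the anode: E°cell = +1.61 − (+1.51) = +0.10 V, n = 5.
Overall: 5 Ce⁴⁺(aq) + Mn²⁺(aq) + 4 H₂O(l) → 5 Ce³⁺(aq) + MnO₄⁻(aq) + 8 H⁺(aq)
Q = [Ce³⁺]^5·[MnO₄⁻]·[H⁺]^8 / ([Ce⁴⁺]^5·[Mn²⁺]); log Q = -21.319.
E = E° − (0.0592/n) log Q = +0.10 − (0.0592/5)(-21.319) = +0.352 V.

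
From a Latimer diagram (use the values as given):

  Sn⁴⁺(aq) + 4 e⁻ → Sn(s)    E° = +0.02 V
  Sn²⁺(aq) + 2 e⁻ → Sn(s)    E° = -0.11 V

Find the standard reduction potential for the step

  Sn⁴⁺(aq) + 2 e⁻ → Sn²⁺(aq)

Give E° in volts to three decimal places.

Sequential free energies add, so n₃E°₃ = n₁E°₁ + n₂E°₂.
With n₃ = 4, and the known step contributing 2×(-0.11) V, the unknown satisfies 2·E° = 4×(+0.02) − 2×(-0.11) = +0.300.
E° = +0.300 / 2 = +0.150 V.

+0.150 V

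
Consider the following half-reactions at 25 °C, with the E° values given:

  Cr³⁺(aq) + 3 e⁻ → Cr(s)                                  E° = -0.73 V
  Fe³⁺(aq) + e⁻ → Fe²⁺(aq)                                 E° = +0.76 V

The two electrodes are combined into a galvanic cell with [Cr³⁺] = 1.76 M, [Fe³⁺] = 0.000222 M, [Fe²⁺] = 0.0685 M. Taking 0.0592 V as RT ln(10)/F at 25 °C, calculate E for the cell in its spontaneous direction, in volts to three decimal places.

Fe³⁺/Fe²⁺ is the cathode (higher E°), Cr³⁺/Cr the anode: E°cell = +0.76 − (-0.73) = +1.49 V, n = 3.
Overall: 3 Fe³⁺(aq) + Cr(s) → 3 Fe²⁺(aq) + Cr³⁺(aq)
Q = [Fe²⁺]^3·[Cr³⁺] / ([Fe³⁺]^3); log Q = 7.714.
E = E° − (0.0592/n) log Q = +1.49 − (0.0592/3)(7.714) = +1.338 V.

+1.338 V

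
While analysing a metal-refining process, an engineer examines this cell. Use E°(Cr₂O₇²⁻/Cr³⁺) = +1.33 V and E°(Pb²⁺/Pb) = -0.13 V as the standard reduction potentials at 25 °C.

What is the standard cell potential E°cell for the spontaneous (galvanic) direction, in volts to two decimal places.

+1.46 V

The Cr₂O₇²⁻/Cr³⁺ couple has the higher reduction potential, so it is the cathode; Pb²⁺/Pb is oxidised at the anode.
E°cell = E°(cathode) − E°(anode) = (+1.33) − (-0.13) = +1.46 V.
Since E°cell > 0, the reaction is spontaneous under standard conditions.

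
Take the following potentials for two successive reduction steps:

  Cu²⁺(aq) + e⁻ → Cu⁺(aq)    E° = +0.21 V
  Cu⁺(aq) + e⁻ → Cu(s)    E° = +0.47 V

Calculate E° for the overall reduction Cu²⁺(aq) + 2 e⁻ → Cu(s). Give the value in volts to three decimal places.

Adding the free-energy changes (−nFE°) of the two steps gives −n₃FE°₃ = −n₁FE°₁ − n₂FE°₂.
E°₃ = (1×+0.21 + 1×+0.47) / 2 = (+0.680) / 2 = +0.340 V.

+0.340 V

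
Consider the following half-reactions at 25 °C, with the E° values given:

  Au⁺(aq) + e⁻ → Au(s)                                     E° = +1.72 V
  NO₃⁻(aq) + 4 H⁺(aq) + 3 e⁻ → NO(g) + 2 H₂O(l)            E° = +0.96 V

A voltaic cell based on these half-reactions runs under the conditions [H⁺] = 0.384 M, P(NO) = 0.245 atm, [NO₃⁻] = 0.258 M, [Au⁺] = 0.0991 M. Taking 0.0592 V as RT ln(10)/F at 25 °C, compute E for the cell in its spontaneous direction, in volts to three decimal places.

Au⁺/Au is the cathode (higher E°), NO₃⁻/NO the anode: E°cell = +1.72 − (+0.96) = +0.76 V, n = 3.
Overall: 3 Au⁺(aq) + NO(g) + 2 H₂O(l) → 3 Au(s) + NO₃⁻(aq) + 4 H⁺(aq)
Q = [NO₃⁻]·[H⁺]^4 / ([Au⁺]^3·P(NO)); log Q = 1.372.
E = E° − (0.0592/n) log Q = +0.76 − (0.0592/3)(1.372) = +0.733 V.

+0.733 V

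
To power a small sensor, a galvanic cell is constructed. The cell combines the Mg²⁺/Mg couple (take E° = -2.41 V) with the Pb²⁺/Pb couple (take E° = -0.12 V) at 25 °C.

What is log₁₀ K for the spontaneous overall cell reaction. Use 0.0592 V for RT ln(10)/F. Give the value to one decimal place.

Cathode: Pb²⁺/Pb; anode: Mg²⁺/Mg. E°cell = +2.29 V, n = 2.
log K = nE°cell / 0.0592 = (2)(+2.29) / 0.0592 = 77.4.

77.4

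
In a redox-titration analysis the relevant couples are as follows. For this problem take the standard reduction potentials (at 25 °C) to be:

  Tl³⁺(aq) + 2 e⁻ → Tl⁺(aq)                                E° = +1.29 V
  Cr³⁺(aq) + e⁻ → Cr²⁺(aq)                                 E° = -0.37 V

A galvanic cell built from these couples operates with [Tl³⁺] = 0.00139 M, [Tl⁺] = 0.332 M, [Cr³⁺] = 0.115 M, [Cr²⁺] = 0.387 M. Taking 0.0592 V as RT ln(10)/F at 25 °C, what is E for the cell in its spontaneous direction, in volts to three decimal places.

+1.621 V

Tl³⁺/Tl⁺ is the cathode (higher E°), Cr³⁺/Cr²⁺ the anode: E°cell = +1.29 − (-0.37) = +1.66 V, n = 2.
Overall: Tl³⁺(aq) + 2 Cr²⁺(aq) → Tl⁺(aq) + 2 Cr³⁺(aq)
Q = [Tl⁺]·[Cr³⁺]^2 / ([Tl³⁺]·[Cr²⁺]^2); log Q = 1.324.
E = E° − (0.0592/n) log Q = +1.66 − (0.0592/2)(1.324) = +1.621 V.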